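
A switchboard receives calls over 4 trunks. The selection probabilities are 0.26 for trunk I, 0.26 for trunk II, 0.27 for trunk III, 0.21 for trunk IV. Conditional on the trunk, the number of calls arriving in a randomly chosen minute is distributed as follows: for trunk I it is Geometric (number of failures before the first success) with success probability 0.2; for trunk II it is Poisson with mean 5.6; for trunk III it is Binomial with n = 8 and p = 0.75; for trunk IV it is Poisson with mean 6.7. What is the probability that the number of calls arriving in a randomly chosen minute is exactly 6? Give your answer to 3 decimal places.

Conditional on each trunk, P(X = 6): I: 0.0524288; II: 0.158397; III: 0.311462; IV: 0.154648.
By total probability, P(X = 6) = 0.26·0.0524288 + 0.26·0.158397 + 0.27·0.311462 + 0.21·0.154648 = 0.171386.

0.171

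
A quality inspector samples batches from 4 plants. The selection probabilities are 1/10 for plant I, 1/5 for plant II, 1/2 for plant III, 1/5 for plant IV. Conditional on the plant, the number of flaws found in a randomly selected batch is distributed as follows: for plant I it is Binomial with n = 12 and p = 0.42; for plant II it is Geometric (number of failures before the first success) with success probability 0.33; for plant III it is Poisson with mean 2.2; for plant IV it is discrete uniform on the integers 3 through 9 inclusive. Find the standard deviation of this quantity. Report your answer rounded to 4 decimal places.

2.4704

Per component, I: μ=5.04, E[X²]=28.3248; II: μ=2.0303, E[X²]=10.2746; III: μ=2.2, E[X²]=7.04; IV: μ=6, E[X²]=40.
E[X] = 0.1·5.04 + 0.2·2.0303 + 0.5·2.2 + 0.2·6 = 3.21006.
E[X²] = 0.1·28.3248 + 0.2·10.2746 + 0.5·7.04 + 0.2·40 = 16.4074.
Var(X) = E[X²] − (E[X])² = 16.4074 − 10.3045 = 6.1029.
SD(X) = √6.1029 = 2.47041.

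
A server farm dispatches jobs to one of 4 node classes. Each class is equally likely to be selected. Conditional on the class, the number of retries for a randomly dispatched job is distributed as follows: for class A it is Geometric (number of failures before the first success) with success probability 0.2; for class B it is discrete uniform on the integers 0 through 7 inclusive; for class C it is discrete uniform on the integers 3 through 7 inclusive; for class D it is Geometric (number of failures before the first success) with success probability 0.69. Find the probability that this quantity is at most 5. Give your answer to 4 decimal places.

0.7717

Conditional on each class, P(X ≤ 5): A: 0.737856; B: 0.75; C: 0.6; D: 0.999112.
By total probability, P(X ≤ 5) = 0.25·0.737856 + 0.25·0.75 + 0.25·0.6 + 0.25·0.999112 = 0.771742.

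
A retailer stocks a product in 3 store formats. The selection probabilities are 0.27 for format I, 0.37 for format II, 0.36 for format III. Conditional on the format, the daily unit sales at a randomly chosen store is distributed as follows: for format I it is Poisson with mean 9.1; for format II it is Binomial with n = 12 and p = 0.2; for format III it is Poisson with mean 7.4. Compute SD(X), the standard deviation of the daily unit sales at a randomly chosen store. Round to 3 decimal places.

3.732

Per component, I: μ=9.1, E[X²]=91.91; II: μ=2.4, E[X²]=7.68; III: μ=7.4, E[X²]=62.16.
E[X] = 0.27·9.1 + 0.37·2.4 + 0.36·7.4 = 6.009.
E[X²] = 0.27·91.91 + 0.37·7.68 + 0.36·62.16 = 50.0349.
Var(X) = E[X²] − (E[X])² = 50.0349 − 36.1081 = 13.9268.
SD(X) = √13.9268 = 3.73187.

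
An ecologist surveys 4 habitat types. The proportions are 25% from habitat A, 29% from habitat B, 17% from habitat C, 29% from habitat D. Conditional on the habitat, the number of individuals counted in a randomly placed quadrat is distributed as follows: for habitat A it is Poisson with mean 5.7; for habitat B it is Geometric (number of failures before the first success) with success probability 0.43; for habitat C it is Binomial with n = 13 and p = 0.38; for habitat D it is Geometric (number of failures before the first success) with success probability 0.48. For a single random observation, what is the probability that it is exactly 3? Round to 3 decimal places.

0.091

Conditional on each habitat, P(X = 3): A: 0.103275; B: 0.079633; C: 0.131715; D: 0.0674918.
By total probability, P(X = 3) = 0.25·0.103275 + 0.29·0.079633 + 0.17·0.131715 + 0.29·0.0674918 = 0.0908764.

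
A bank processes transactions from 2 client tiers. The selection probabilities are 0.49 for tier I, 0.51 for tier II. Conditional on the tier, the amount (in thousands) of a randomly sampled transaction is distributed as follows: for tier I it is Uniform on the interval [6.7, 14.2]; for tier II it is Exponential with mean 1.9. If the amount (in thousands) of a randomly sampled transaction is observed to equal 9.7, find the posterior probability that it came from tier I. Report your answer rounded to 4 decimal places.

0.9757

Likelihoods f(9.7 | ·): I: 0.133333; II: 0.00319197.
Posterior ∝ prior × likelihood. Numerator for I: 0.49·0.133333 = 0.0653333.
Normalizing constant: 0.49·0.133333 + 0.51·0.00319197 = 0.0669612.
P(I | observation) = 0.0653333 / 0.0669612 = 0.975689.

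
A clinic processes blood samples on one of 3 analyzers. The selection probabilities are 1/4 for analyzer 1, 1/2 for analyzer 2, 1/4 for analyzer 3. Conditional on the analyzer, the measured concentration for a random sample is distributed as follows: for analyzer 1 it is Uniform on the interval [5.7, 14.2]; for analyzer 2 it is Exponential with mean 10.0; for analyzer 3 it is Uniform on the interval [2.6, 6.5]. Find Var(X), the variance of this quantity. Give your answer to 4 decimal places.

57.3577

Per component, 1: μ=9.95, E[X²]=105.023; 2: μ=10, E[X²]=200; 3: μ=4.55, E[X²]=21.97.
E[X] = 0.25·9.95 + 0.5·10 + 0.25·4.55 = 8.625.
E[X²] = 0.25·105.023 + 0.5·200 + 0.25·21.97 = 131.748.
Var(X) = E[X²] − (E[X])² = 131.748 − 74.3906 = 57.3577.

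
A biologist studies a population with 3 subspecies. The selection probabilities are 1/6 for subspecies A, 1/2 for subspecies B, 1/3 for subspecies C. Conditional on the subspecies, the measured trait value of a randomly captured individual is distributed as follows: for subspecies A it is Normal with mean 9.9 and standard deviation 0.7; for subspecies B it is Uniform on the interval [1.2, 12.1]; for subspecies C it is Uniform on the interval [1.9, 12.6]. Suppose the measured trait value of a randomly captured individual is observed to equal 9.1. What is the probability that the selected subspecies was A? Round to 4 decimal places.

Likelihoods f(9.1 | ·): A: 0.296614; B: 0.0917431; C: 0.0934579.
Posterior ∝ prior × likelihood. Numerator for A: 0.166667·0.296614 = 0.0494356.
Normalizing constant: 0.166667·0.296614 + 0.5·0.0917431 + 0.333333·0.0934579 = 0.12646.
P(A | observation) = 0.0494356 / 0.12646 = 0.39092.

0.3909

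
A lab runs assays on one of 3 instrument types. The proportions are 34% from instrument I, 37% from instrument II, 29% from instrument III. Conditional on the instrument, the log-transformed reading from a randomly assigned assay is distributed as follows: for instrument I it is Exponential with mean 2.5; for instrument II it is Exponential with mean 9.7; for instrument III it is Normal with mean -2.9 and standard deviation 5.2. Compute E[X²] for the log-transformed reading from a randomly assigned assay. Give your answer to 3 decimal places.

84.157

For each component E[X²] = Var + (mean)², giving I: 12.5; II: 188.18; III: 35.45.
Overall E[X²] = 0.34·12.5 + 0.37·188.18 + 0.29·35.45 = 84.1571.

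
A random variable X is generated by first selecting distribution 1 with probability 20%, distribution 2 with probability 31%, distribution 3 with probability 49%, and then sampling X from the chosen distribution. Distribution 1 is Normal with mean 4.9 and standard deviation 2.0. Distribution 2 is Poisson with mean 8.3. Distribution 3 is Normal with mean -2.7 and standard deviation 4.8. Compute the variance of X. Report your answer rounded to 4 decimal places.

Per component, 1: μ=4.9, E[X²]=28.01; 2: μ=8.3, E[X²]=77.19; 3: μ=-2.7, E[X²]=30.33.
E[X] = 0.2·4.9 + 0.31·8.3 + 0.49·-2.7 = 2.23.
E[X²] = 0.2·28.01 + 0.31·77.19 + 0.49·30.33 = 44.3926.
Var(X) = E[X²] − (E[X])² = 44.3926 − 4.9729 = 39.4197.

39.4197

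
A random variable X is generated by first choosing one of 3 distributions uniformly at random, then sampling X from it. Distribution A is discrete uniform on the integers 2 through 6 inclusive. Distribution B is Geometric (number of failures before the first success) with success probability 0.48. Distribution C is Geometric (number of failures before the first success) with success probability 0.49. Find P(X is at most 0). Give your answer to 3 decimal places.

0.323

Conditional on each component, P(X ≤ 0): A: 0; B: 0.48; C: 0.49.
By total probability, P(X ≤ 0) = 0.333333·0 + 0.333333·0.48 + 0.333333·0.49 = 0.323333.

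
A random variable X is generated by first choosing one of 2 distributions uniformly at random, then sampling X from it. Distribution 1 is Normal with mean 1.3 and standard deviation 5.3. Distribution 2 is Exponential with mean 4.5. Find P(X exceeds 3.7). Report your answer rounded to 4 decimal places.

0.3824

Conditional on each component, P(X > 3.7): 1: 0.325336; 2: 0.439454.
By total probability, P(X > 3.7) = 0.5·0.325336 + 0.5·0.439454 = 0.382395.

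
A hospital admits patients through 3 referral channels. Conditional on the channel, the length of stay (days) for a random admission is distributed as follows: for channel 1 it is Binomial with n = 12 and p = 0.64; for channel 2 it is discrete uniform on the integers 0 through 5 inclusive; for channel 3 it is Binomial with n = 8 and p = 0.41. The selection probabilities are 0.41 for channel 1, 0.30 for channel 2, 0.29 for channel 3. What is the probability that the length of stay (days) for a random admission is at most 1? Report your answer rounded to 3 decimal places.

Conditional on each channel, P(X ≤ 1): 1: 0.000105824; 2: 0.333333; 3: 0.0963108.
By total probability, P(X ≤ 1) = 0.41·0.000105824 + 0.3·0.333333 + 0.29·0.0963108 = 0.127974.

0.128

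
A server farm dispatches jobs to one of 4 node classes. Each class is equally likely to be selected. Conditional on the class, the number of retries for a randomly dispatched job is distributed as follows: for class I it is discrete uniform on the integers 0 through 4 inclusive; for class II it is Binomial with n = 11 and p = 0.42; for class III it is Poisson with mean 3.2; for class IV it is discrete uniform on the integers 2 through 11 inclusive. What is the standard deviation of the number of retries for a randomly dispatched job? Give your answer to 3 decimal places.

2.616

Per component, I: μ=2, E[X²]=6; II: μ=4.62, E[X²]=24.024; III: μ=3.2, E[X²]=13.44; IV: μ=6.5, E[X²]=50.5.
E[X] = 0.25·2 + 0.25·4.62 + 0.25·3.2 + 0.25·6.5 = 4.08.
E[X²] = 0.25·6 + 0.25·24.024 + 0.25·13.44 + 0.25·50.5 = 23.491.
Var(X) = E[X²] − (E[X])² = 23.491 − 16.6464 = 6.8446.
SD(X) = √6.8446 = 2.61622.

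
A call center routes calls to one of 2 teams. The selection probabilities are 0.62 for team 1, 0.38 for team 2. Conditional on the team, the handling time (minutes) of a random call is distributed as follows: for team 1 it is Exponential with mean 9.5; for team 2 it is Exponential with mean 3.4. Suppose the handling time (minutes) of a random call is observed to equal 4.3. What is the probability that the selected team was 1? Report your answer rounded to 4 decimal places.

Likelihoods f(4.3 | ·): 1: 0.0669424; 2: 0.083036.
Posterior ∝ prior × likelihood. Numerator for 1: 0.62·0.0669424 = 0.0415043.
Normalizing constant: 0.62·0.0669424 + 0.38·0.083036 = 0.0730579.
P(1 | observation) = 0.0415043 / 0.0730579 = 0.568101.

0.5681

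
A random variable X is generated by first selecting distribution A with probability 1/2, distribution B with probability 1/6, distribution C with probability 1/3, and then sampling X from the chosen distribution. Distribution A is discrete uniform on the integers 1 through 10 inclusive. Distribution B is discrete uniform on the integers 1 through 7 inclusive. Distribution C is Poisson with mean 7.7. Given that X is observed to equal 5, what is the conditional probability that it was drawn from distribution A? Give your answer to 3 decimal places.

0.464

Likelihoods P(X=5 | ·): A: 0.1; B: 0.142857; C: 0.102142.
Posterior ∝ prior × likelihood. Numerator for A: 0.5·0.1 = 0.05.
Normalizing constant: 0.5·0.1 + 0.166667·0.142857 + 0.333333·0.102142 = 0.107857.
P(A | observation) = 0.05 / 0.107857 = 0.463577.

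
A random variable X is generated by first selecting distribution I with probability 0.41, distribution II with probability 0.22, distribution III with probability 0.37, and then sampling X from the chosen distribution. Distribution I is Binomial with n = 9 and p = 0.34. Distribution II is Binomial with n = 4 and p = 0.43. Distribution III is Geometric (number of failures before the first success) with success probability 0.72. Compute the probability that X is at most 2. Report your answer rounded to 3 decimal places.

Conditional on each component, P(X ≤ 2): I: 0.360957; II: 0.784536; III: 0.978048.
By total probability, P(X ≤ 2) = 0.41·0.360957 + 0.22·0.784536 + 0.37·0.978048 = 0.682468.

0.682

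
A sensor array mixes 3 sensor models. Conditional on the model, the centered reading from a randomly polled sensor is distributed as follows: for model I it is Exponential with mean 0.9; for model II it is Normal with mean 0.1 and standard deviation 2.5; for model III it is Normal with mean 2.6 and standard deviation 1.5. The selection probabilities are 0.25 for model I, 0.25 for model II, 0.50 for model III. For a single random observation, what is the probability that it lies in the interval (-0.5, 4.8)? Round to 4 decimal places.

0.8447

Conditional on each model, P(-0.5 < X < 4.8): I: 0.995172; II: 0.564781; III: 0.909384.
By total probability, P(-0.5 < X < 4.8) = 0.25·0.995172 + 0.25·0.564781 + 0.5·0.909384 = 0.84468.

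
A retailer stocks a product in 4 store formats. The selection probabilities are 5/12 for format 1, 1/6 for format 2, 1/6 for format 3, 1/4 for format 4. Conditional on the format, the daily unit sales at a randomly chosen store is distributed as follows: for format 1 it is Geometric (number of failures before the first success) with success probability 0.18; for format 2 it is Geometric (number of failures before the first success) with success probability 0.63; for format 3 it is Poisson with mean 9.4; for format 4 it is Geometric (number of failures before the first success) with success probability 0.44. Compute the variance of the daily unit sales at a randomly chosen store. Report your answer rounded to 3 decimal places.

21.765

Per component, 1: μ=4.55556, E[X²]=46.0617; 2: μ=0.587302, E[X²]=1.27715; 3: μ=9.4, E[X²]=97.76; 4: μ=1.27273, E[X²]=4.5124.
E[X] = 0.416667·4.55556 + 0.166667·0.587302 + 0.166667·9.4 + 0.25·1.27273 = 3.88088.
E[X²] = 0.416667·46.0617 + 0.166667·1.27715 + 0.166667·97.76 + 0.25·4.5124 = 36.8267.
Var(X) = E[X²] − (E[X])² = 36.8267 − 15.0612 = 21.7654.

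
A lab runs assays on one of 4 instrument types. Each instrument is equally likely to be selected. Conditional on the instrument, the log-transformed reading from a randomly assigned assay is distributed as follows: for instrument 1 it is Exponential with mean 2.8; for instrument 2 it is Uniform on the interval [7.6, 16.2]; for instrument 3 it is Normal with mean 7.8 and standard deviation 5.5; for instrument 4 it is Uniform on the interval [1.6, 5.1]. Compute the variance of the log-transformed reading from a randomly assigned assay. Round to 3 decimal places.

Per component, 1: μ=2.8, E[X²]=15.68; 2: μ=11.9, E[X²]=147.773; 3: μ=7.8, E[X²]=91.09; 4: μ=3.35, E[X²]=12.2433.
E[X] = 0.25·2.8 + 0.25·11.9 + 0.25·7.8 + 0.25·3.35 = 6.4625.
E[X²] = 0.25·15.68 + 0.25·147.773 + 0.25·91.09 + 0.25·12.2433 = 66.6967.
Var(X) = E[X²] − (E[X])² = 66.6967 − 41.7639 = 24.9328.

24.933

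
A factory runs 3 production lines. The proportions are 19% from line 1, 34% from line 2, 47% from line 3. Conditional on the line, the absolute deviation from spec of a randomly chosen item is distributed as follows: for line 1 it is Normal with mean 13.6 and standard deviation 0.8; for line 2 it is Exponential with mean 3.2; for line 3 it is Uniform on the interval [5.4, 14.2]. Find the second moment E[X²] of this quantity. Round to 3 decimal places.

For each component E[X²] = Var + (mean)², giving 1: 185.6; 2: 20.48; 3: 102.493.
Overall E[X²] = 0.19·185.6 + 0.34·20.48 + 0.47·102.493 = 90.3991.

90.399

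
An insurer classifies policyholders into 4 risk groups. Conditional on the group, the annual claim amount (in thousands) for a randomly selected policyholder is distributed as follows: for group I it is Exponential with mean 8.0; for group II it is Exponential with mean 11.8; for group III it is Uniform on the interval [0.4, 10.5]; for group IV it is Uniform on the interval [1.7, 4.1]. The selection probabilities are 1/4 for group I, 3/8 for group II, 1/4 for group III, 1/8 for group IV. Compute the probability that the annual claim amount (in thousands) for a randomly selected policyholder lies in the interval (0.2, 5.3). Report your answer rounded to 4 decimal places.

Conditional on each group, P(0.2 < X < 5.3): I: 0.459749; II: 0.345025; III: 0.485149; IV: 1.
By total probability, P(0.2 < X < 5.3) = 0.25·0.459749 + 0.375·0.345025 + 0.25·0.485149 + 0.125·1 = 0.490609.

0.4906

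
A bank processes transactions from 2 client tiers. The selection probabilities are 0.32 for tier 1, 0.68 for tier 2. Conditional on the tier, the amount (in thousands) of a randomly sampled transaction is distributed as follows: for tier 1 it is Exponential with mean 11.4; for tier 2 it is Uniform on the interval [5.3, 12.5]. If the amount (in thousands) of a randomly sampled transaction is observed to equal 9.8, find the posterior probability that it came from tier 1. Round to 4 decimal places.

0.1118

Likelihoods f(9.8 | ·): 1: 0.0371325; 2: 0.138889.
Posterior ∝ prior × likelihood. Numerator for 1: 0.32·0.0371325 = 0.0118824.
Normalizing constant: 0.32·0.0371325 + 0.68·0.138889 = 0.106327.
P(1 | observation) = 0.0118824 / 0.106327 = 0.111754.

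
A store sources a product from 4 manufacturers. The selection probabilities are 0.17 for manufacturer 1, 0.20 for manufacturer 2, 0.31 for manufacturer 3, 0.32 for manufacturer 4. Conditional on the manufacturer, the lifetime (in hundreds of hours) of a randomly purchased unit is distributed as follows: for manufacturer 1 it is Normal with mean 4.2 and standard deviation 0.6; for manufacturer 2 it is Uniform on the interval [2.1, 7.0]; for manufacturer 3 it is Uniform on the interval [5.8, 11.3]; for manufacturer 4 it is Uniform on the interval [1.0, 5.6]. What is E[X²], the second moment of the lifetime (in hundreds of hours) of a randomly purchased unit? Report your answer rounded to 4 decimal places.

For each component E[X²] = Var + (mean)², giving 1: 18; 2: 22.7033; 3: 75.6233; 4: 12.6533.
Overall E[X²] = 0.17·18 + 0.2·22.7033 + 0.31·75.6233 + 0.32·12.6533 = 35.093.

35.0930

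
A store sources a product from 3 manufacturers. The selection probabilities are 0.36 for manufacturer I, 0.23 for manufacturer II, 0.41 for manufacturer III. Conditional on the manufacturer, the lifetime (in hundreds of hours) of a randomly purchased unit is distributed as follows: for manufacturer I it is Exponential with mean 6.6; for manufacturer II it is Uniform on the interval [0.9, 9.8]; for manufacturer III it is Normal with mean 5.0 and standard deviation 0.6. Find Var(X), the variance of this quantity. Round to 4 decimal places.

Per component, I: μ=6.6, E[X²]=87.12; II: μ=5.35, E[X²]=35.2233; III: μ=5, E[X²]=25.36.
E[X] = 0.36·6.6 + 0.23·5.35 + 0.41·5 = 5.6565.
E[X²] = 0.36·87.12 + 0.23·35.2233 + 0.41·25.36 = 49.8622.
Var(X) = E[X²] − (E[X])² = 49.8622 − 31.996 = 17.8662.

17.8662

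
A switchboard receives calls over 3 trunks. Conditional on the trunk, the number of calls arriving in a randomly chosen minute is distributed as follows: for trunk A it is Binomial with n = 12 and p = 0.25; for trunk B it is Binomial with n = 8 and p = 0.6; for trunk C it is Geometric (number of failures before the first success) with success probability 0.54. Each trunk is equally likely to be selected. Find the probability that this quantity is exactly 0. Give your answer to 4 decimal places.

0.1908

Conditional on each trunk, P(X = 0): A: 0.0316764; B: 0.00065536; C: 0.54.
By total probability, P(X = 0) = 0.333333·0.0316764 + 0.333333·0.00065536 + 0.333333·0.54 = 0.190777.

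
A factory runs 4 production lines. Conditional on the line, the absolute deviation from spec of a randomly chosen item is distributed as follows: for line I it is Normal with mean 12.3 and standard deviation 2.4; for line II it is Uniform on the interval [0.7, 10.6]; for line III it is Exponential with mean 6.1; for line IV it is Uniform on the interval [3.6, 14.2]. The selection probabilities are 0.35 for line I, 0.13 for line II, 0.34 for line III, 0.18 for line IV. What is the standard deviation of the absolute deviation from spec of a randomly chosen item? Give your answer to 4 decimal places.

Per component, I: μ=12.3, E[X²]=157.05; II: μ=5.65, E[X²]=40.09; III: μ=6.1, E[X²]=74.42; IV: μ=8.9, E[X²]=88.5733.
E[X] = 0.35·12.3 + 0.13·5.65 + 0.34·6.1 + 0.18·8.9 = 8.7155.
E[X²] = 0.35·157.05 + 0.13·40.09 + 0.34·74.42 + 0.18·88.5733 = 101.425.
Var(X) = E[X²] − (E[X])² = 101.425 − 75.9599 = 25.4653.
SD(X) = √25.4653 = 5.04631.

5.0463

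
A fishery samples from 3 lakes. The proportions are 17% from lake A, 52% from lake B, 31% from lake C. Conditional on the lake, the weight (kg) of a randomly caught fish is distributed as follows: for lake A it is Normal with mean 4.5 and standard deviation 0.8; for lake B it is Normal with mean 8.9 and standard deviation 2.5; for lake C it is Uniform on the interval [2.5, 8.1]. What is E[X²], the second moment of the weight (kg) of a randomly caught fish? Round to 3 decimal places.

57.509

For each component E[X²] = Var + (mean)², giving A: 20.89; B: 85.46; C: 30.7033.
Overall E[X²] = 0.17·20.89 + 0.52·85.46 + 0.31·30.7033 = 57.5085.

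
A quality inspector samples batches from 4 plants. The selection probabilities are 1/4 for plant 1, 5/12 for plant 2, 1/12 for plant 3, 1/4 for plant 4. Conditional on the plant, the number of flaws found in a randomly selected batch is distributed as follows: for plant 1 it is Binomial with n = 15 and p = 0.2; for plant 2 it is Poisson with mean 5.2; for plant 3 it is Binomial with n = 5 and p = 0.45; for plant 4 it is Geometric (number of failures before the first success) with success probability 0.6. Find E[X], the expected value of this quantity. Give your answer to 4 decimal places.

3.2708

Component means — 1: 3; 2: 5.2; 3: 2.25; 4: 0.666667.
E[X] = 0.25·3 + 0.416667·5.2 + 0.0833333·2.25 + 0.25·0.666667 = 3.27083.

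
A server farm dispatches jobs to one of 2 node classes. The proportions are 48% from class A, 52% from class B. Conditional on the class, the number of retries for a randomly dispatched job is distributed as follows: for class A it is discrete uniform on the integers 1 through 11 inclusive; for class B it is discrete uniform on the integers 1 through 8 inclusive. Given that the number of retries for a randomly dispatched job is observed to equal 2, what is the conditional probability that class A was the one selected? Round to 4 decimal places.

Likelihoods P(X=2 | ·): A: 0.0909091; B: 0.125.
Posterior ∝ prior × likelihood. Numerator for A: 0.48·0.0909091 = 0.0436364.
Normalizing constant: 0.48·0.0909091 + 0.52·0.125 = 0.108636.
P(A | observation) = 0.0436364 / 0.108636 = 0.401674.

0.4017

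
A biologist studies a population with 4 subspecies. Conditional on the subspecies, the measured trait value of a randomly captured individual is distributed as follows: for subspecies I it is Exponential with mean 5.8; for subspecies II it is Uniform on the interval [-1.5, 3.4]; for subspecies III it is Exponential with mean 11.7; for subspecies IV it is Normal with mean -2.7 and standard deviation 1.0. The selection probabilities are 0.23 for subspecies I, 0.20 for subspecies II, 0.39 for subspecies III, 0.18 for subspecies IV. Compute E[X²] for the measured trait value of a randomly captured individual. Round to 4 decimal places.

124.3215

For each component E[X²] = Var + (mean)², giving I: 67.28; II: 2.90333; III: 273.78; IV: 8.29.
Overall E[X²] = 0.23·67.28 + 0.2·2.90333 + 0.39·273.78 + 0.18·8.29 = 124.321.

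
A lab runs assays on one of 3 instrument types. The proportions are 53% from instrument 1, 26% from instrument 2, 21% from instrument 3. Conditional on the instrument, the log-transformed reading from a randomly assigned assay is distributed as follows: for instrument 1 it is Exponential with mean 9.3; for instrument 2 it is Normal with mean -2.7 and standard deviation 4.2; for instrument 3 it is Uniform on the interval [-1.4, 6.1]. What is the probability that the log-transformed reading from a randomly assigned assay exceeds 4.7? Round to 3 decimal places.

Conditional on each instrument, P(X > 4.7): 1: 0.603278; 2: 0.0390427; 3: 0.186667.
By total probability, P(X > 4.7) = 0.53·0.603278 + 0.26·0.0390427 + 0.21·0.186667 = 0.369089.

0.369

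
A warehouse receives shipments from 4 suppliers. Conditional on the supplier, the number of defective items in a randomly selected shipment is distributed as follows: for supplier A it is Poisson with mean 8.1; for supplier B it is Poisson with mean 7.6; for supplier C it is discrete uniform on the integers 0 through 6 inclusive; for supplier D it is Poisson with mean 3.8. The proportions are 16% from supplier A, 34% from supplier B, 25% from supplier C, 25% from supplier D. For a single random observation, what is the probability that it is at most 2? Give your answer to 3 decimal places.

Conditional on each supplier, P(X ≤ 2): A: 0.0127198; B: 0.0187569; C: 0.428571; D: 0.268897.
By total probability, P(X ≤ 2) = 0.16·0.0127198 + 0.34·0.0187569 + 0.25·0.428571 + 0.25·0.268897 = 0.18278.

0.183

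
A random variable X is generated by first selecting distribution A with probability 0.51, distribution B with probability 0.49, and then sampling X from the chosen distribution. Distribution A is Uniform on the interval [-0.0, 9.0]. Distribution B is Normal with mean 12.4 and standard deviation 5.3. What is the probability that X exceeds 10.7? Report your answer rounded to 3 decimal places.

0.307

Conditional on each component, P(X > 10.7): A: 0; B: 0.625802.
By total probability, P(X > 10.7) = 0.51·0 + 0.49·0.625802 = 0.306643.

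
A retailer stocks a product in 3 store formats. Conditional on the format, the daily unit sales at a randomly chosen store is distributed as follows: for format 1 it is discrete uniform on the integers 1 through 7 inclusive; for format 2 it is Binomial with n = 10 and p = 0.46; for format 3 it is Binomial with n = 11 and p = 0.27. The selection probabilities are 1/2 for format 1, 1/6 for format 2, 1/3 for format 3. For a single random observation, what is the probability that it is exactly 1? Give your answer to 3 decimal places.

0.117

Conditional on each format, P(X = 1): 1: 0.142857; 2: 0.0179598; 3: 0.127639.
By total probability, P(X = 1) = 0.5·0.142857 + 0.166667·0.0179598 + 0.333333·0.127639 = 0.116968.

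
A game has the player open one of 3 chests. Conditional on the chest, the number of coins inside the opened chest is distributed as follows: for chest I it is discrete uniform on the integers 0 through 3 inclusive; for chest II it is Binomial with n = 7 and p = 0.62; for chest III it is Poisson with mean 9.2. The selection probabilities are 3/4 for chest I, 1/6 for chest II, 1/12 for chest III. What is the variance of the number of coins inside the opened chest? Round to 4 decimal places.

Per component, I: μ=1.5, E[X²]=3.5; II: μ=4.34, E[X²]=20.4848; III: μ=9.2, E[X²]=93.84.
E[X] = 0.75·1.5 + 0.166667·4.34 + 0.0833333·9.2 = 2.615.
E[X²] = 0.75·3.5 + 0.166667·20.4848 + 0.0833333·93.84 = 13.8591.
Var(X) = E[X²] − (E[X])² = 13.8591 − 6.83822 = 7.02091.

7.0209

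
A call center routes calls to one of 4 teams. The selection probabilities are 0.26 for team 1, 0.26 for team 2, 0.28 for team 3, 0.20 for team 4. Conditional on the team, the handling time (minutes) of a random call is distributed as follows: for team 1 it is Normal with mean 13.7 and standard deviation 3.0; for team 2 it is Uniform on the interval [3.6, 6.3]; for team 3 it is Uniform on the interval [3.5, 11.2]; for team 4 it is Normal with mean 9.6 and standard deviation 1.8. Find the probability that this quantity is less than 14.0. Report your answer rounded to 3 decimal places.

Conditional on each team, P(X < 14.0): 1: 0.539828; 2: 1; 3: 1; 4: 0.992746.
By total probability, P(X < 14.0) = 0.26·0.539828 + 0.26·1 + 0.28·1 + 0.2·0.992746 = 0.878904.

0.879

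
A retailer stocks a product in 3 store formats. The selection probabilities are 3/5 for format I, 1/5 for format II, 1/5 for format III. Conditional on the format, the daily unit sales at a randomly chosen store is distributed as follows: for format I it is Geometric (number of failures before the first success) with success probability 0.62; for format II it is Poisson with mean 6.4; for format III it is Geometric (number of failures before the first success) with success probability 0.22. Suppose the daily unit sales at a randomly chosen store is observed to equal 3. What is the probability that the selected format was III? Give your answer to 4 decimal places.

Likelihoods P(X=3 | ·): I: 0.0340206; II: 0.0725945; III: 0.104401.
Posterior ∝ prior × likelihood. Numerator for III: 0.2·0.104401 = 0.0208803.
Normalizing constant: 0.6·0.0340206 + 0.2·0.0725945 + 0.2·0.104401 = 0.0558116.
P(III | observation) = 0.0208803 / 0.0558116 = 0.374121.

0.3741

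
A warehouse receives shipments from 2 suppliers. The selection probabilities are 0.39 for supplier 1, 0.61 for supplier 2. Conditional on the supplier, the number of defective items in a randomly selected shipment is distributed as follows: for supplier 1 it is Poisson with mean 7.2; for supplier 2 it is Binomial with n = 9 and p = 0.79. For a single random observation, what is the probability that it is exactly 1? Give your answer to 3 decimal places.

Conditional on each supplier, P(X = 1): 1: 0.00537542; 2: 2.68921e-05.
By total probability, P(X = 1) = 0.39·0.00537542 + 0.61·2.68921e-05 = 0.00211282.

0.002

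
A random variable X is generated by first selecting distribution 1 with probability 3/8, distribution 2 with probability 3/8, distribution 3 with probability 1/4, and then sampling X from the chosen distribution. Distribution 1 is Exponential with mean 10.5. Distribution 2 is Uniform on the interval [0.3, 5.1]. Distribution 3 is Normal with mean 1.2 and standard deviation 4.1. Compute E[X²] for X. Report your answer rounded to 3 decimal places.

90.704

For each component E[X²] = Var + (mean)², giving 1: 220.5; 2: 9.21; 3: 18.25.
Overall E[X²] = 0.375·220.5 + 0.375·9.21 + 0.25·18.25 = 90.7037.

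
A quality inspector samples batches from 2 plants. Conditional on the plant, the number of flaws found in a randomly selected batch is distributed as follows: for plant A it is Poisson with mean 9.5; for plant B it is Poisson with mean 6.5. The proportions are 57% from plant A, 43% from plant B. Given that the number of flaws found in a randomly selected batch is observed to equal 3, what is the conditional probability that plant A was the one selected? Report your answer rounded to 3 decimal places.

Likelihoods P(X=3 | ·): A: 0.010696; B: 0.0688137.
Posterior ∝ prior × likelihood. Numerator for A: 0.57·0.010696 = 0.00609673.
Normalizing constant: 0.57·0.010696 + 0.43·0.0688137 = 0.0356866.
P(A | observation) = 0.00609673 / 0.0356866 = 0.170841.

0.171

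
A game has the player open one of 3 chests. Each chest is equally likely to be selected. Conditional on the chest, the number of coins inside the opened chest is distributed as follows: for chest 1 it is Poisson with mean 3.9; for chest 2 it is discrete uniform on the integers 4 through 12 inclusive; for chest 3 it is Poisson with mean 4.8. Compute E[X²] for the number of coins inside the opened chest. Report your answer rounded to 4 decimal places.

39.2056

For each component E[X²] = Var + (mean)², giving 1: 19.11; 2: 70.6667; 3: 27.84.
Overall E[X²] = 0.333333·19.11 + 0.333333·70.6667 + 0.333333·27.84 = 39.2056.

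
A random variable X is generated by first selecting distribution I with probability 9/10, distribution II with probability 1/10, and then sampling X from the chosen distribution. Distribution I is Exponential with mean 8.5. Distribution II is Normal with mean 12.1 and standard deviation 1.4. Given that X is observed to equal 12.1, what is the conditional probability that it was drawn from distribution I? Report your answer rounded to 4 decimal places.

Likelihoods f(12.1 | ·): I: 0.0283368; II: 0.284959.
Posterior ∝ prior × likelihood. Numerator for I: 0.9·0.0283368 = 0.0255031.
Normalizing constant: 0.9·0.0283368 + 0.1·0.284959 = 0.053999.
P(I | observation) = 0.0255031 / 0.053999 = 0.472288.

0.4723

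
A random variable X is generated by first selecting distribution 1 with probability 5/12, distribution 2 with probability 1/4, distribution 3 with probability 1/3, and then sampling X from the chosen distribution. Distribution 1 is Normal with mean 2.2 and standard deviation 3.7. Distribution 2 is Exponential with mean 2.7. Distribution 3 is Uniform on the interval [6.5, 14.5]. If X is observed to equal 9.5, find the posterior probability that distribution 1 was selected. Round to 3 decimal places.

0.126

Likelihoods f(9.5 | ·): 1: 0.015397; 2: 0.010979; 3: 0.125.
Posterior ∝ prior × likelihood. Numerator for 1: 0.416667·0.015397 = 0.00641542.
Normalizing constant: 0.416667·0.015397 + 0.25·0.010979 + 0.333333·0.125 = 0.0508268.
P(1 | observation) = 0.00641542 / 0.0508268 = 0.126221.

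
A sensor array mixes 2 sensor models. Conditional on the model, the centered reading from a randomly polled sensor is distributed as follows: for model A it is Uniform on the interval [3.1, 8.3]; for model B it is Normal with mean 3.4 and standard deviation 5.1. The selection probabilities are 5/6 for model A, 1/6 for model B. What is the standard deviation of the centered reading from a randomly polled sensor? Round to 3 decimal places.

2.636

Per component, A: μ=5.7, E[X²]=34.7433; B: μ=3.4, E[X²]=37.57.
E[X] = 0.833333·5.7 + 0.166667·3.4 = 5.31667.
E[X²] = 0.833333·34.7433 + 0.166667·37.57 = 35.2144.
Var(X) = E[X²] − (E[X])² = 35.2144 − 28.2669 = 6.9475.
SD(X) = √6.9475 = 2.63581.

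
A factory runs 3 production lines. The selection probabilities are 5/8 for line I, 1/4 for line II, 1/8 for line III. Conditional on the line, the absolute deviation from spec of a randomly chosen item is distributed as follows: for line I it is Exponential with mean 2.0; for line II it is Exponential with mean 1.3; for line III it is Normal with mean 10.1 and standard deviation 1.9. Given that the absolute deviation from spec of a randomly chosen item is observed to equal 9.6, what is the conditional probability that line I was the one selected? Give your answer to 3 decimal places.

0.092

Likelihoods f(9.6 | ·): I: 0.00411487; II: 0.000477484; III: 0.202824.
Posterior ∝ prior × likelihood. Numerator for I: 0.625·0.00411487 = 0.0025718.
Normalizing constant: 0.625·0.00411487 + 0.25·0.000477484 + 0.125·0.202824 = 0.0280441.
P(I | observation) = 0.0025718 / 0.0280441 = 0.0917053.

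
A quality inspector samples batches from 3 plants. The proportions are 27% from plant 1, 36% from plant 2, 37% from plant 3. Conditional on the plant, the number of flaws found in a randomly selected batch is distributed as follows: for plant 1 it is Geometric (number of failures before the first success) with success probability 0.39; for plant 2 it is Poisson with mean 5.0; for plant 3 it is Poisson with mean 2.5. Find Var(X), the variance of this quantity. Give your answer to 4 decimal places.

Per component, 1: μ=1.5641, E[X²]=6.45694; 2: μ=5, E[X²]=30; 3: μ=2.5, E[X²]=8.75.
E[X] = 0.27·1.5641 + 0.36·5 + 0.37·2.5 = 3.14731.
E[X²] = 0.27·6.45694 + 0.36·30 + 0.37·8.75 = 15.7809.
Var(X) = E[X²] − (E[X])² = 15.7809 − 9.90555 = 5.87533.

5.8753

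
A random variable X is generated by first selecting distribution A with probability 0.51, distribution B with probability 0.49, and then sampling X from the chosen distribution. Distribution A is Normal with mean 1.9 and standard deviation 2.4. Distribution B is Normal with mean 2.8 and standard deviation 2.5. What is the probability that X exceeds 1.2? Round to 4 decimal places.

0.6756

Conditional on each component, P(X > 1.2): A: 0.614729; B: 0.738914.
By total probability, P(X > 1.2) = 0.51·0.614729 + 0.49·0.738914 = 0.67558.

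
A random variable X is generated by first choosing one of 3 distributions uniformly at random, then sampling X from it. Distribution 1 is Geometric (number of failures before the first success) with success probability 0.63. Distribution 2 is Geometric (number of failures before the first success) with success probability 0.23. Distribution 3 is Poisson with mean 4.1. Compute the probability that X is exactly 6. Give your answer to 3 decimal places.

0.053

Conditional on each component, P(X = 6): 1: 0.00161641; 2: 0.0479371; 3: 0.109336.
By total probability, P(X = 6) = 0.333333·0.00161641 + 0.333333·0.0479371 + 0.333333·0.109336 = 0.0529632.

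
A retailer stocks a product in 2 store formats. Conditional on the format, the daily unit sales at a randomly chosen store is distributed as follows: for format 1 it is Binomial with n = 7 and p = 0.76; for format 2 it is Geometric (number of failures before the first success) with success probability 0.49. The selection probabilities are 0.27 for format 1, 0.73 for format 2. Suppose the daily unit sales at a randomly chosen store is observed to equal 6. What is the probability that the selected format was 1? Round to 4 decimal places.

0.9328

Likelihoods P(X=6 | ·): 1: 0.323736; 2: 0.00862218.
Posterior ∝ prior × likelihood. Numerator for 1: 0.27·0.323736 = 0.0874087.
Normalizing constant: 0.27·0.323736 + 0.73·0.00862218 = 0.0937029.
P(1 | observation) = 0.0874087 / 0.0937029 = 0.932828.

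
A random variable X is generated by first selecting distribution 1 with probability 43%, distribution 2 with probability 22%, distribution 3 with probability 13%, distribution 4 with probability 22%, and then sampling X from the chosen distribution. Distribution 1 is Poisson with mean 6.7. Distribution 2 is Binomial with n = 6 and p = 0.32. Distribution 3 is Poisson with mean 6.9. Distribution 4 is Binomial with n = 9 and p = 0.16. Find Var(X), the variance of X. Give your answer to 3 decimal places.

10.685

Per component, 1: μ=6.7, E[X²]=51.59; 2: μ=1.92, E[X²]=4.992; 3: μ=6.9, E[X²]=54.51; 4: μ=1.44, E[X²]=3.2832.
E[X] = 0.43·6.7 + 0.22·1.92 + 0.13·6.9 + 0.22·1.44 = 4.5172.
E[X²] = 0.43·51.59 + 0.22·4.992 + 0.13·54.51 + 0.22·3.2832 = 31.0905.
Var(X) = E[X²] − (E[X])² = 31.0905 − 20.4051 = 10.6854.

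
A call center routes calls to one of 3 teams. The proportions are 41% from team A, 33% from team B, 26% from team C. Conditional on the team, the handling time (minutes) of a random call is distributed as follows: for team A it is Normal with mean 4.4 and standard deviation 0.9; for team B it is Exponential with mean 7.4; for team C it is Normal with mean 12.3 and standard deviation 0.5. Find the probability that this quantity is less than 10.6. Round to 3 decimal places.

Conditional on each team, P(X < 10.6): A: 1; B: 0.761272; C: 0.000336929.
By total probability, P(X < 10.6) = 0.41·1 + 0.33·0.761272 + 0.26·0.000336929 = 0.661308.

0.661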